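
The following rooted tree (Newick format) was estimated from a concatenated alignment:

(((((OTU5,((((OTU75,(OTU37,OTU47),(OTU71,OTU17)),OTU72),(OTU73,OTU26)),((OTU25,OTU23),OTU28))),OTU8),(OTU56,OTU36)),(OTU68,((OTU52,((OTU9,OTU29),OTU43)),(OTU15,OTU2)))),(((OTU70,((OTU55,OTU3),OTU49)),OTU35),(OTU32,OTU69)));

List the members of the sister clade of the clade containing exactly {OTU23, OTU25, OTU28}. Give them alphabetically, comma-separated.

The clade containing exactly {OTU23, OTU25, OTU28} attaches to the tree at the node subtending ((((OTU75,(OTU37,OTU47),(OTU71,OTU17)),OTU72),(OTU73,OTU26)),((OTU25,OTU23),OTU28)).
The other lineage descending from that same node — the sister group — is (((OTU75,(OTU37,OTU47),(OTU71,OTU17)),OTU72),(OTU73,OTU26)); its 8 tips in alphabetical order are the answer.

OTU17, OTU26, OTU37, OTU47, OTU71, OTU72, OTU73, OTU75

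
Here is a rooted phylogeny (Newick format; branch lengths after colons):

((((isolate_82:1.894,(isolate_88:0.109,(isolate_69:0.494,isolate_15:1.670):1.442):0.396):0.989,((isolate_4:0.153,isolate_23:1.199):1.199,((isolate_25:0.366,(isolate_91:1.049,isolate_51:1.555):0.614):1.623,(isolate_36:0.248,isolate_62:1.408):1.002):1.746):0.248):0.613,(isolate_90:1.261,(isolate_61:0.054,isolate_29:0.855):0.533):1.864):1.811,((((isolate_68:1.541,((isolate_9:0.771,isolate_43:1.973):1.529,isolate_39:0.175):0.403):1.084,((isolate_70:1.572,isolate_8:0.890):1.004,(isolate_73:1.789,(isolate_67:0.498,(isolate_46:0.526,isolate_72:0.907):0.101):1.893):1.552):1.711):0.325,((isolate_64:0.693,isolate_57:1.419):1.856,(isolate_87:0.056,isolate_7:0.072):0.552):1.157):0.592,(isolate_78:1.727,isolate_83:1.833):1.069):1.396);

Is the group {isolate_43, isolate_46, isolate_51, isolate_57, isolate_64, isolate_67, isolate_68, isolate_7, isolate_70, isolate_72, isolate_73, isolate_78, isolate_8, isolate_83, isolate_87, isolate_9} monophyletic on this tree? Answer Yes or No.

No

The MRCA of the listed taxa is the root, so the smallest clade containing them is the whole tree.
That clade also contains isolate_15, isolate_23, isolate_25, isolate_29, isolate_36, isolate_39, isolate_4, isolate_61, isolate_62, isolate_69, isolate_82, isolate_88, isolate_90, isolate_91, which are not in the proposed group, so the group is not monophyletic.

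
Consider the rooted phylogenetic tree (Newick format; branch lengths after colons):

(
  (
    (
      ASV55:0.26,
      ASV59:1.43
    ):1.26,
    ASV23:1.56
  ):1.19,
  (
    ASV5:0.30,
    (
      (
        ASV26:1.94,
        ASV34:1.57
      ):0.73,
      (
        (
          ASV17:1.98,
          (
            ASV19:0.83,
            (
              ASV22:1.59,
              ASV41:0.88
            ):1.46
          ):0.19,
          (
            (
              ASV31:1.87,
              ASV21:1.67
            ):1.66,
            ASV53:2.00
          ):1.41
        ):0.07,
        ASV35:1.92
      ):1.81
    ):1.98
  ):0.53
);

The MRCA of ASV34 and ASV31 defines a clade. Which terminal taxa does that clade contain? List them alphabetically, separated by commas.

Tracing ASV34: it sits inside (ASV26,ASV34).
Tracing ASV31: it sits inside (ASV31,ASV21).
The smallest clade enclosing both is ((ASV26,ASV34),((ASV17,(ASV19,(ASV22,ASV41)),((ASV31,ASV21),ASV53)),ASV35)); the answer is its 10 terminal taxa in alphabetical order.

ASV17, ASV19, ASV21, ASV22, ASV26, ASV31, ASV34, ASV35, ASV41, ASV53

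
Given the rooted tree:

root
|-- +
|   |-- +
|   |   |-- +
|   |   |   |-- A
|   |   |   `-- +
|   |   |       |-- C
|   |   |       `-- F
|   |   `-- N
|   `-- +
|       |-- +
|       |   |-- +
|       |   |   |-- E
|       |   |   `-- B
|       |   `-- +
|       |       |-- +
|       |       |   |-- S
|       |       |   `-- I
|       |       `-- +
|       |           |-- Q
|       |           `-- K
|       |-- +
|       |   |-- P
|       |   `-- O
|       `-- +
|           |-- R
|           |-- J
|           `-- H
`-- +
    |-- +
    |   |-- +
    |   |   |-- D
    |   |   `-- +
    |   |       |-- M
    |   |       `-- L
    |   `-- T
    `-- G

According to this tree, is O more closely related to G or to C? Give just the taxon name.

The MRCA of O and C subtends (((A,(C,F)),N),(((E,B),((S,I),(Q,K))),(P,O),(R,J,H))) (15 taxa).
The MRCA of O and G is the root, subtending the entire tree (20 taxa).
The first is nested inside the second, so O shares a more recent common ancestor with C.

C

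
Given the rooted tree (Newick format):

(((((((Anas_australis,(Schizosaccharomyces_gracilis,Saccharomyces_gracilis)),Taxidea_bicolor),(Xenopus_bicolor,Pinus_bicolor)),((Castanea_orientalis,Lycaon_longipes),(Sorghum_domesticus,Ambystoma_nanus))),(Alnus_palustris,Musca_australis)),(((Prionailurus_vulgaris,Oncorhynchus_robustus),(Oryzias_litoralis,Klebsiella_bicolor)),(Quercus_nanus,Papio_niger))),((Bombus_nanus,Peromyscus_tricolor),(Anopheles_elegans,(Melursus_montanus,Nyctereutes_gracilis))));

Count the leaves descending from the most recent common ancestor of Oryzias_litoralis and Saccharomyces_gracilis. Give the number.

18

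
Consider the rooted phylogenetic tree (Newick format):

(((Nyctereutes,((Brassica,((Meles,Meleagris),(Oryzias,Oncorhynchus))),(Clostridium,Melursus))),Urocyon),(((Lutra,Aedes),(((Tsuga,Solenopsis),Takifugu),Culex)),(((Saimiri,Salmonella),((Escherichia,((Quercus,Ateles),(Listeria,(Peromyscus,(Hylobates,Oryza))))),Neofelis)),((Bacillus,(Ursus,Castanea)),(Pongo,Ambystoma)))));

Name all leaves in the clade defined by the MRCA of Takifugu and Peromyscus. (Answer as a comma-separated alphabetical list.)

Aedes, Ambystoma, Ateles, Bacillus, Castanea, Culex, Escherichia, Hylobates, Listeria, Lutra, Neofelis, Oryza, Peromyscus, Pongo, Quercus, Saimiri, Salmonella, Solenopsis, Takifugu, Tsuga, Ursus

Tracing Takifugu: it sits inside ((Tsuga,Solenopsis),Takifugu).
Tracing Peromyscus: it sits inside (Peromyscus,(Hylobates,Oryza)).
The smallest clade enclosing both is (((Lutra,Aedes),(((Tsuga,Solenopsis),Takifugu),Culex)),(((Saimiri,Salmonella),((Escherichia,((Quercus,Ateles),(Listeria,(Peromyscus,(Hylobates,Oryza))))),Neofelis)),((Bacillus,(Ursus,Castanea)),(Pongo,Ambystoma)))); the answer is its 21 terminal taxa in alphabetical order.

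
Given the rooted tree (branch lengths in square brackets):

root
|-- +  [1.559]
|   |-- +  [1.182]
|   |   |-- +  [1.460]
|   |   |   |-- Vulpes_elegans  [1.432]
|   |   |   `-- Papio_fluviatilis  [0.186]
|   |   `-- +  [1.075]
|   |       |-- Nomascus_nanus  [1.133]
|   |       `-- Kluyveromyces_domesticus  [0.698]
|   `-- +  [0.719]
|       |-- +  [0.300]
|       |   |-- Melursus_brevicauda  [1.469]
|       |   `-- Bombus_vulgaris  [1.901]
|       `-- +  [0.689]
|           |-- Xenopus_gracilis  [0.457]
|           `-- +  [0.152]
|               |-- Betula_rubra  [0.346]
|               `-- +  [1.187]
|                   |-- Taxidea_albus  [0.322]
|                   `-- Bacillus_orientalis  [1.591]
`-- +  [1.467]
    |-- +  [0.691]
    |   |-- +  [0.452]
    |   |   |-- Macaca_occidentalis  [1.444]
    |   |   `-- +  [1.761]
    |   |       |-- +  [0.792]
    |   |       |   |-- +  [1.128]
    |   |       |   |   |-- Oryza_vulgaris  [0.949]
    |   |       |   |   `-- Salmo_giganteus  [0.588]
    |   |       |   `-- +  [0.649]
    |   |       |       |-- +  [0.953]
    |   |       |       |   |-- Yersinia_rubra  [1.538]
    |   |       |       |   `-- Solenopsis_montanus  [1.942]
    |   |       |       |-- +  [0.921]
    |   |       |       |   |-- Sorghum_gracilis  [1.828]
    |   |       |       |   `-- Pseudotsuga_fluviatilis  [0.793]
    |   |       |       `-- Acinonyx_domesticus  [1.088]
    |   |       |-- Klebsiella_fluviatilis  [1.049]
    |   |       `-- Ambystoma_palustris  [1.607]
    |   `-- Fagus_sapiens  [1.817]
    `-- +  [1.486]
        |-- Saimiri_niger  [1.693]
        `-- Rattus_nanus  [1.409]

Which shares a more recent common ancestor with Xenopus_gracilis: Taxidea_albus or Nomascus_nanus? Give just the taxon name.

Taxidea_albus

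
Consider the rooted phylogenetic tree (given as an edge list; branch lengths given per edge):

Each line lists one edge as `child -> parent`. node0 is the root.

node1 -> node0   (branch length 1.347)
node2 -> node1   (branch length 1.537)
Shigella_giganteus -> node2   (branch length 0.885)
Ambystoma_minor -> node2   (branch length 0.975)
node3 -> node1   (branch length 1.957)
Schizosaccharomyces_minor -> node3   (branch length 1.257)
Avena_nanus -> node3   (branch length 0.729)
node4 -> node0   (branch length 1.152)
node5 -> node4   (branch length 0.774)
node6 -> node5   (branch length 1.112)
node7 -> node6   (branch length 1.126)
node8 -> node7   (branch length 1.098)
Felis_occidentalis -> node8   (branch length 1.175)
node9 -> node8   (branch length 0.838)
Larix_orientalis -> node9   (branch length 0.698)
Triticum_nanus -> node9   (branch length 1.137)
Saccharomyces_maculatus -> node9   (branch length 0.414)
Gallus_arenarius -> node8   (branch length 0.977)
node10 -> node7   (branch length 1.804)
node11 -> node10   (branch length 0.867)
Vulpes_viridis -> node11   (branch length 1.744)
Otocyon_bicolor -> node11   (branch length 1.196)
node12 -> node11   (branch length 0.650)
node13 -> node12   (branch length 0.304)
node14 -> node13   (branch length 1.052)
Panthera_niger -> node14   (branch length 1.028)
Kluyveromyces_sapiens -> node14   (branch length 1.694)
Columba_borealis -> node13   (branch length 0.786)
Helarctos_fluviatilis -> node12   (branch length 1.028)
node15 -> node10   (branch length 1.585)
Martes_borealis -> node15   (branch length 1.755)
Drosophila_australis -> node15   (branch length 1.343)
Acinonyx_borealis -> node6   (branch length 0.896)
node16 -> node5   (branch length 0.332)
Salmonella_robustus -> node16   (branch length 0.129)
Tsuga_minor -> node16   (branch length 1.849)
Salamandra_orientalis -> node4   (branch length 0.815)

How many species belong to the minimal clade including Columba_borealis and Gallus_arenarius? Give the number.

13

The MRCA of Columba_borealis and Gallus_arenarius is the node subtending ((Felis_occidentalis,(Larix_orientalis,Triticum_nanus,Saccharomyces_maculatus),Gallus_arenarius),((Vulpes_viridis,Otocyon_bicolor,(((Panthera_niger,Kluyveromyces_sapiens),Columba_borealis),Helarctos_fluviatilis)),(Martes_borealis,Drosophila_australis))).
That clade contains 13 terminal taxa: Columba_borealis, Drosophila_australis, Felis_occidentalis, Gallus_arenarius, Helarctos_fluviatilis, Kluyveromyces_sapiens, Larix_orientalis, Martes_borealis, Otocyon_bicolor, Panthera_niger, Saccharomyces_maculatus, Triticum_nanus, Vulpes_viridis.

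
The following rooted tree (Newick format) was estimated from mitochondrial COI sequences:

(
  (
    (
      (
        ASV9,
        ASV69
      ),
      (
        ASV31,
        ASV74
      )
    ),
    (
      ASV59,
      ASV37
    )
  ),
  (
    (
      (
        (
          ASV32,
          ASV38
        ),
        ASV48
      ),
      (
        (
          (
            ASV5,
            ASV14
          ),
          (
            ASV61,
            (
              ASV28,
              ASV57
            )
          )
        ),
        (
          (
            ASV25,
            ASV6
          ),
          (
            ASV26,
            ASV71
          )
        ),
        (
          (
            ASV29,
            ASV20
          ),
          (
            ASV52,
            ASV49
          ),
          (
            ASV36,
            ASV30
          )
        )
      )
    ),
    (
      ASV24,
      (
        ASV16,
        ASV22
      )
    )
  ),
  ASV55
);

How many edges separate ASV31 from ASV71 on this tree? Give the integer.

The MRCA of ASV31 and ASV71 is the root of the tree.
From ASV31 up to that node: 4 branches. From ASV71 up to the same node: 6 branches. Total: 4 + 6 = 10.

10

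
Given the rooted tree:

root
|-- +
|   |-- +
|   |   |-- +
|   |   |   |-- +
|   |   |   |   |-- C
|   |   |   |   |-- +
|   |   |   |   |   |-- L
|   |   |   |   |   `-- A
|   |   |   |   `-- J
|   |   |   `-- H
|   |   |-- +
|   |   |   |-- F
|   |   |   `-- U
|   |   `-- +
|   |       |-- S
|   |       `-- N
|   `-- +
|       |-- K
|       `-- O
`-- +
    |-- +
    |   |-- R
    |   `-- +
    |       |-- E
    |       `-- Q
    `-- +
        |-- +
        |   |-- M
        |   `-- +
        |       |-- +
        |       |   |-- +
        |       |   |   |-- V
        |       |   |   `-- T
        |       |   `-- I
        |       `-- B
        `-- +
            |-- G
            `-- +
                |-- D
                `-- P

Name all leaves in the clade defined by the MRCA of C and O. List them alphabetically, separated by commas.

A, C, F, H, J, K, L, N, O, S, U

Tracing C: it sits inside (C,(L,A),J).
Tracing O: it sits inside (K,O).
The smallest clade enclosing both is ((((C,(L,A),J),H),(F,U),(S,N)),(K,O)); the answer is its 11 terminal taxa in alphabetical order.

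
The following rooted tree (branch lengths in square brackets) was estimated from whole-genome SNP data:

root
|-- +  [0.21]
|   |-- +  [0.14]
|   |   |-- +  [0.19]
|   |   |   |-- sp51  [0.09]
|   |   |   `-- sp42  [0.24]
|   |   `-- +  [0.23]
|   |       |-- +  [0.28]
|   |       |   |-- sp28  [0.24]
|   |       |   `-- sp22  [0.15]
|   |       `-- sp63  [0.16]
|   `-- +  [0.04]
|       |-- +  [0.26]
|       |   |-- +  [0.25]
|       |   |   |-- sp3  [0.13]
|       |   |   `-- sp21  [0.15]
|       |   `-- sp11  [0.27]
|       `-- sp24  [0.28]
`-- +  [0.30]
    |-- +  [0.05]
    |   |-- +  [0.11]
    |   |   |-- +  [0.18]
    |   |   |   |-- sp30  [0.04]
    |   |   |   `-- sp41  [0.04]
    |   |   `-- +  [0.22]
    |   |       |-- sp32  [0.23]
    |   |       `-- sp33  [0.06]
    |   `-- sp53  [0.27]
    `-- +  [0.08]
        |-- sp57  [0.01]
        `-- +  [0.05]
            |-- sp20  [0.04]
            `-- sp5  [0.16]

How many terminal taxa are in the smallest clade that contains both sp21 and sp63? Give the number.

9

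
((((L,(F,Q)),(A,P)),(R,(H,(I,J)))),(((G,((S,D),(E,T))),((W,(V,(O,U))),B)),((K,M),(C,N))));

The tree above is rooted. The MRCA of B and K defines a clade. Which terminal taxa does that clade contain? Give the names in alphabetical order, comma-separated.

Tracing B: it sits inside ((W,(V,(O,U))),B).
Tracing K: it sits inside (K,M).
The smallest clade enclosing both is (((G,((S,D),(E,T))),((W,(V,(O,U))),B)),((K,M),(C,N))); the answer is its 14 terminal taxa in alphabetical order.

B, C, D, E, G, K, M, N, O, S, T, U, V, W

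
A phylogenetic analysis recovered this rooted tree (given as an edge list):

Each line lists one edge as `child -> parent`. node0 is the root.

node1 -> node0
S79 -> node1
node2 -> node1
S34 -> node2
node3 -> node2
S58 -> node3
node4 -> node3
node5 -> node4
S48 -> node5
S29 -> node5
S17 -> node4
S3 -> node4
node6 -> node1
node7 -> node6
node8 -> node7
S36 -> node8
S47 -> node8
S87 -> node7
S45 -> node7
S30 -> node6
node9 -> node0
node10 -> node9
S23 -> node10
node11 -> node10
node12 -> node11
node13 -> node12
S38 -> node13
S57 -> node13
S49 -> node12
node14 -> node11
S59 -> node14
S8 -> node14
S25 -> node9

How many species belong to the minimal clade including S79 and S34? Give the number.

12

The MRCA of S79 and S34 is the node subtending (S79,(S34,(S58,((S48,S29),S17,S3))),(((S36,S47),S87,S45),S30)).
That clade contains 12 terminal taxa: S17, S29, S3, S30, S34, S36, S45, S47, S48, S58, S79, S87.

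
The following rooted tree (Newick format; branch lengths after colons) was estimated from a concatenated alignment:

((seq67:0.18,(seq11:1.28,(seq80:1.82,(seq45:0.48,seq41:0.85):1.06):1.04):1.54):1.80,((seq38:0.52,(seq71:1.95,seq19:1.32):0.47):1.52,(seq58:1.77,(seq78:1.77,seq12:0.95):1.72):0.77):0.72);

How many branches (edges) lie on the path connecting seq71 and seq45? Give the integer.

The MRCA of seq71 and seq45 is the root of the tree.
From seq71 up to that node: 4 branches. From seq45 up to the same node: 5 branches. Total: 4 + 5 = 9.

9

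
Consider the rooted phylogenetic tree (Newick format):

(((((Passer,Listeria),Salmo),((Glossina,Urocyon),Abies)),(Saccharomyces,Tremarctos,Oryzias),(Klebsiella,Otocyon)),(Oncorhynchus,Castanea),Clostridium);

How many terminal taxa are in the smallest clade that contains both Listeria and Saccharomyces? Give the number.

11

The MRCA of Listeria and Saccharomyces is the node subtending ((((Passer,Listeria),Salmo),((Glossina,Urocyon),Abies)),(Saccharomyces,Tremarctos,Oryzias),(Klebsiella,Otocyon)).
That clade contains 11 terminal taxa: Abies, Glossina, Klebsiella, Listeria, Oryzias, Otocyon, Passer, Saccharomyces, Salmo, Tremarctos, Urocyon.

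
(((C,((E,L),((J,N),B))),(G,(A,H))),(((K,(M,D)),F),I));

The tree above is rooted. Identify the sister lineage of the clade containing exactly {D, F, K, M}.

I

The clade containing exactly {D, F, K, M} attaches to the tree at the node subtending (((K,(M,D)),F),I).
The other lineage descending from that same node — the sister group — is the single tip I.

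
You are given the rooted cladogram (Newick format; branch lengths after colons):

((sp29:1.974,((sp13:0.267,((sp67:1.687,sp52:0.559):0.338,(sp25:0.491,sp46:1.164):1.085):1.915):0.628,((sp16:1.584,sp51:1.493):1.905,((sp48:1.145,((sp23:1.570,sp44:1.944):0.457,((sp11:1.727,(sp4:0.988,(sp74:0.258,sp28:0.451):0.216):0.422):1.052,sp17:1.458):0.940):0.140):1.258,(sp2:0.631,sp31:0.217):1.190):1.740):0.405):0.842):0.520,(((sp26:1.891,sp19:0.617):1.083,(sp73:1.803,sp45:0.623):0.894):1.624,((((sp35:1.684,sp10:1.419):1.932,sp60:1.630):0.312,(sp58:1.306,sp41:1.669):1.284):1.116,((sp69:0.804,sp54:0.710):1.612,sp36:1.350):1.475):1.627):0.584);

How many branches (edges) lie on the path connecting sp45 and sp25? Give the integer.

10

The MRCA of sp45 and sp25 is the root of the tree.
From sp45 up to that node: 4 branches. From sp25 up to the same node: 6 branches. Total: 4 + 6 = 10.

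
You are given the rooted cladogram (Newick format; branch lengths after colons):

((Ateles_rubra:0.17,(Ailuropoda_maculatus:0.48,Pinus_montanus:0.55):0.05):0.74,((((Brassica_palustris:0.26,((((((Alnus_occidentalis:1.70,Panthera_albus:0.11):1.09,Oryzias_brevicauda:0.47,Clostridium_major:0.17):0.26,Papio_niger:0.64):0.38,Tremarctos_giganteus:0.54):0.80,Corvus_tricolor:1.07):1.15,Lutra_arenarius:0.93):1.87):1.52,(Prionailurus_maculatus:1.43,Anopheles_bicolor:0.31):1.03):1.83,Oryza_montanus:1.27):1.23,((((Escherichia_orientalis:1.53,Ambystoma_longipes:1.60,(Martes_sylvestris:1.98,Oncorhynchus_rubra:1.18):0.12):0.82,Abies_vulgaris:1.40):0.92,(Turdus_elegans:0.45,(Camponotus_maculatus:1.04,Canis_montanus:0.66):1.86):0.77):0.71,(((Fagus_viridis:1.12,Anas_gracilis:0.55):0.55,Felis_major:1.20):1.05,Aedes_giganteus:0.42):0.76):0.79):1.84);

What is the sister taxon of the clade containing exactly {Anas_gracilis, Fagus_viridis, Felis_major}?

Aedes_giganteus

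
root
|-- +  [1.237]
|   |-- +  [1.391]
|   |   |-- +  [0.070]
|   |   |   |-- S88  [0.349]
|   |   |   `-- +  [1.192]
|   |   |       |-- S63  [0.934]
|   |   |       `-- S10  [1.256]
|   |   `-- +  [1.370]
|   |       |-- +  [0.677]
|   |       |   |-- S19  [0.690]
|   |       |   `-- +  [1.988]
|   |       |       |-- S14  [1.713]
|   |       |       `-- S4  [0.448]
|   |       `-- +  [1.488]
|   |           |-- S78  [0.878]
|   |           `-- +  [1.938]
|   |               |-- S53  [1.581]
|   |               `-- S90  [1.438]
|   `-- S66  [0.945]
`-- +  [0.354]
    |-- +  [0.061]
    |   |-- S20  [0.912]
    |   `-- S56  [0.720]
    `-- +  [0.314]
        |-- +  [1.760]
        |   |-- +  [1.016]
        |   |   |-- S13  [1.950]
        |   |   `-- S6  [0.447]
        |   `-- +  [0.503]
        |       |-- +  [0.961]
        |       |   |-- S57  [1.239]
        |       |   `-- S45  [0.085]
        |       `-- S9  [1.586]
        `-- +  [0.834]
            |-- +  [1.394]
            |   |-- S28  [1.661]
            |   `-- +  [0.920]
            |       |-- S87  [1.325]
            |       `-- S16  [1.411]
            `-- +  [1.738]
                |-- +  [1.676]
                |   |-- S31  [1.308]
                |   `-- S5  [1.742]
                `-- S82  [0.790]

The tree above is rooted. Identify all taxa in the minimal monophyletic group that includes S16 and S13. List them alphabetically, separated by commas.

S13, S16, S28, S31, S45, S5, S57, S6, S82, S87, S9

Tracing S16: it sits inside (S87,S16).
Tracing S13: it sits inside (S13,S6).
The smallest clade enclosing both is (((S13,S6),((S57,S45),S9)),((S28,(S87,S16)),((S31,S5),S82))); the answer is its 11 terminal taxa in alphabetical order.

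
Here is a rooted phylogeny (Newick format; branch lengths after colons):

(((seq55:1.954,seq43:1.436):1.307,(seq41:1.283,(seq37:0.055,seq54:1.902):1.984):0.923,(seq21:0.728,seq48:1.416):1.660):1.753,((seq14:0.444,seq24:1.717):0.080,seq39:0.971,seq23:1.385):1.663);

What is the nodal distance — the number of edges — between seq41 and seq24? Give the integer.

The MRCA of seq41 and seq24 is the root of the tree.
From seq41 up to that node: 3 branches. From seq24 up to the same node: 3 branches. Total: 3 + 3 = 6.

6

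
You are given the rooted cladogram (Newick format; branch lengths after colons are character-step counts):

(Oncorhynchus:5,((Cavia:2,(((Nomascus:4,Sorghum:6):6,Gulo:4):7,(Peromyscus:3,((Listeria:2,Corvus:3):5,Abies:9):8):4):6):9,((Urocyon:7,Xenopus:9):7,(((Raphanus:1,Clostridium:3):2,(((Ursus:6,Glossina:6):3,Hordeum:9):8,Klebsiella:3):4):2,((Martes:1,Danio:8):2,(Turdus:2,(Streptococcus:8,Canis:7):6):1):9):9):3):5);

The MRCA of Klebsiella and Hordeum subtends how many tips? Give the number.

The MRCA of Klebsiella and Hordeum is the node subtending (((Ursus,Glossina),Hordeum),Klebsiella).
That clade contains 4 terminal taxa: Glossina, Hordeum, Klebsiella, Ursus.

4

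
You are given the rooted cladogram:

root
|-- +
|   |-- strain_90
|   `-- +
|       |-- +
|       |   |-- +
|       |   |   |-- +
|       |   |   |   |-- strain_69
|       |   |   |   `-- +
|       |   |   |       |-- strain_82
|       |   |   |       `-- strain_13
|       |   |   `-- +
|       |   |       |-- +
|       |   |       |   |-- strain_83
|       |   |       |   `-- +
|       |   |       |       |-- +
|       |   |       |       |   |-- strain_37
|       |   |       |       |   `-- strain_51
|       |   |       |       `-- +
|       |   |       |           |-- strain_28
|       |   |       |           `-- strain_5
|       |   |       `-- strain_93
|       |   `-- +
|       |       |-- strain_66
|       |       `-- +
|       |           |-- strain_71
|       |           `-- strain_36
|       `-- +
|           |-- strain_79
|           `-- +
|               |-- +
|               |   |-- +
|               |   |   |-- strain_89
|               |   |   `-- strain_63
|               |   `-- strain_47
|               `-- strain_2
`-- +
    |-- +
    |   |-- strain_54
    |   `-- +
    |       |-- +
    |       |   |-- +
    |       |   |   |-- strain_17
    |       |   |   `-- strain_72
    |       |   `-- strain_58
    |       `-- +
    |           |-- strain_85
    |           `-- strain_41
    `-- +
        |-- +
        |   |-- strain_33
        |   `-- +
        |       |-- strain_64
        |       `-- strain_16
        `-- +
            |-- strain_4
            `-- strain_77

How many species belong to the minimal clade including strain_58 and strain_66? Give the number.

The MRCA of strain_58 and strain_66 is the root, so the clade is the entire tree.
That clade contains 29 terminal taxa: strain_13, strain_16, strain_17, strain_2, strain_28, strain_33, strain_36, strain_37, strain_4, strain_41, strain_47, strain_5, strain_51, strain_54, strain_58, strain_63, strain_64, strain_66, strain_69, strain_71, strain_72, strain_77, strain_79, strain_82, strain_83, strain_85, strain_89, strain_90, strain_93.

29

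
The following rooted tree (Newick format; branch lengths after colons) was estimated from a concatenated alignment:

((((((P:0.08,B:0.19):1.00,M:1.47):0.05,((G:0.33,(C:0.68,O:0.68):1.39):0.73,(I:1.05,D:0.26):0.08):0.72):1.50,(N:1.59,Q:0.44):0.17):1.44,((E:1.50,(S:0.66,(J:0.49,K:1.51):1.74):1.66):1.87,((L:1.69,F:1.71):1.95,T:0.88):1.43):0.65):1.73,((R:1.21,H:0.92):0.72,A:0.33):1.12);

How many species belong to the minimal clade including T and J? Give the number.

7

The MRCA of T and J is the node subtending ((E,(S,(J,K))),((L,F),T)).
That clade contains 7 terminal taxa: E, F, J, K, L, S, T.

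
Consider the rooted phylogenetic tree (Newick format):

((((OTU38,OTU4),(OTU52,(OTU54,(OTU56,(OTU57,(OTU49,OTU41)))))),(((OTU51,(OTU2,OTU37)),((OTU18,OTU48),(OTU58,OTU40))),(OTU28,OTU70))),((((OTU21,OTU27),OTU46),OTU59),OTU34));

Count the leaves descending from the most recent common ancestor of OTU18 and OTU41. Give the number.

17

The MRCA of OTU18 and OTU41 is the node subtending (((OTU38,OTU4),(OTU52,(OTU54,(OTU56,(OTU57,(OTU49,OTU41)))))),(((OTU51,(OTU2,OTU37)),((OTU18,OTU48),(OTU58,OTU40))),(OTU28,OTU70))).
That clade contains 17 terminal taxa: OTU18, OTU2, OTU28, OTU37, OTU38, OTU4, OTU40, OTU41, OTU48, OTU49, OTU51, OTU52, OTU54, OTU56, OTU57, OTU58, OTU70.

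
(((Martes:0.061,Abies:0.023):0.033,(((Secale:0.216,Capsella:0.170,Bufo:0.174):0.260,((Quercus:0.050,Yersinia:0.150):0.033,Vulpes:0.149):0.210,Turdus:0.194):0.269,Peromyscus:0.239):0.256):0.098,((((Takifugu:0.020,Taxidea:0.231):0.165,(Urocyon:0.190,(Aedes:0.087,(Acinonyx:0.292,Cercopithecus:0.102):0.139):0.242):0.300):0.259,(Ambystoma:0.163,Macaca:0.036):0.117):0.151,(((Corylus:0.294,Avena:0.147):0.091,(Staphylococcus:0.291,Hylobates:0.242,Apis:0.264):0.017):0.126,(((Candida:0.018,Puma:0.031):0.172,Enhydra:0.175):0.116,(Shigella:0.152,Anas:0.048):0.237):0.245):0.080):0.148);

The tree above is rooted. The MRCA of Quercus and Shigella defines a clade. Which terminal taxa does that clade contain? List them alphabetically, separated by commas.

Tracing Quercus: it sits inside (Quercus,Yersinia).
Tracing Shigella: it sits inside (Shigella,Anas).
The smallest clade enclosing both is the whole tree (their MRCA is the root), so the answer is all 28 tips in alphabetical order.

Abies, Acinonyx, Aedes, Ambystoma, Anas, Apis, Avena, Bufo, Candida, Capsella, Cercopithecus, Corylus, Enhydra, Hylobates, Macaca, Martes, Peromyscus, Puma, Quercus, Secale, Shigella, Staphylococcus, Takifugu, Taxidea, Turdus, Urocyon, Vulpes, Yersinia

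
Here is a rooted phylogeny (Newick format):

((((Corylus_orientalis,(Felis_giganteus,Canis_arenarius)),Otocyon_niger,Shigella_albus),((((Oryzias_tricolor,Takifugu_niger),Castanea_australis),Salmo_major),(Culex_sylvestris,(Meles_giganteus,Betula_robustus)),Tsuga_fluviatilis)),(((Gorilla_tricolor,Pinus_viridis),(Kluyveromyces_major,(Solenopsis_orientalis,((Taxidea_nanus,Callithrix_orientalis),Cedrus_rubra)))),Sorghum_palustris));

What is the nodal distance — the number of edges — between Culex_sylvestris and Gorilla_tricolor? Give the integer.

8

The MRCA of Culex_sylvestris and Gorilla_tricolor is the root of the tree.
From Culex_sylvestris up to that node: 4 branches. From Gorilla_tricolor up to the same node: 4 branches. Total: 4 + 4 = 8.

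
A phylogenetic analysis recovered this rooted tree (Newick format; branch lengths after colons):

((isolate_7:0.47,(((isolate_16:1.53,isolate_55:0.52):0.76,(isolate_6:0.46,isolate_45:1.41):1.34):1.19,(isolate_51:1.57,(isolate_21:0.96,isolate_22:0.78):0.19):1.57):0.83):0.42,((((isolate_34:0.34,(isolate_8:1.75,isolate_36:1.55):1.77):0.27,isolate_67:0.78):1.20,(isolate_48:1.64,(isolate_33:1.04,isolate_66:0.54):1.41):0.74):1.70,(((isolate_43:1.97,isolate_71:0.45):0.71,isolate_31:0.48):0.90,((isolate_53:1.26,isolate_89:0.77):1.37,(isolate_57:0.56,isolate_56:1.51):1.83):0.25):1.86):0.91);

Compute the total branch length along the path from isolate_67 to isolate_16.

The path runs isolate_67 → … → MRCA → … → isolate_16; the MRCA is the root of the tree.
Branch lengths along that path: 0.78 + 1.20 + 1.70 + 0.91 + 0.42 + 0.83 + 1.19 + 0.76 + 1.53 = 9.32.

9.32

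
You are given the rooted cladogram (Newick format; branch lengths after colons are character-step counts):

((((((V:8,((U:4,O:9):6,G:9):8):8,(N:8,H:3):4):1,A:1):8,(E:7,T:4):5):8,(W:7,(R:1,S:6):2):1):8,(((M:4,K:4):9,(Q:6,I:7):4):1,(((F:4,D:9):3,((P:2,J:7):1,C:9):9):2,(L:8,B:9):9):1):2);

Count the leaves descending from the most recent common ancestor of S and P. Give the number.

The MRCA of S and P is the root, so the clade is the entire tree.
That clade contains 23 terminal taxa: A, B, C, D, E, F, G, H, I, J, K, L, M, N, O, P, Q, R, S, T, U, V, W.

23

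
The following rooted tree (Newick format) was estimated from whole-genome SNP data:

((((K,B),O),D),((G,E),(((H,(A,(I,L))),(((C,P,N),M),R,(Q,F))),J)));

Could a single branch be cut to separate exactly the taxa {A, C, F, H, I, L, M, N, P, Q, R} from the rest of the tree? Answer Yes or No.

Yes

The most recent common ancestor of these taxa subtends ((H,(A,(I,L))),(((C,P,N),M),R,(Q,F))).
That clade has exactly 11 tips — every listed taxon and nothing else — so the group is monophyletic.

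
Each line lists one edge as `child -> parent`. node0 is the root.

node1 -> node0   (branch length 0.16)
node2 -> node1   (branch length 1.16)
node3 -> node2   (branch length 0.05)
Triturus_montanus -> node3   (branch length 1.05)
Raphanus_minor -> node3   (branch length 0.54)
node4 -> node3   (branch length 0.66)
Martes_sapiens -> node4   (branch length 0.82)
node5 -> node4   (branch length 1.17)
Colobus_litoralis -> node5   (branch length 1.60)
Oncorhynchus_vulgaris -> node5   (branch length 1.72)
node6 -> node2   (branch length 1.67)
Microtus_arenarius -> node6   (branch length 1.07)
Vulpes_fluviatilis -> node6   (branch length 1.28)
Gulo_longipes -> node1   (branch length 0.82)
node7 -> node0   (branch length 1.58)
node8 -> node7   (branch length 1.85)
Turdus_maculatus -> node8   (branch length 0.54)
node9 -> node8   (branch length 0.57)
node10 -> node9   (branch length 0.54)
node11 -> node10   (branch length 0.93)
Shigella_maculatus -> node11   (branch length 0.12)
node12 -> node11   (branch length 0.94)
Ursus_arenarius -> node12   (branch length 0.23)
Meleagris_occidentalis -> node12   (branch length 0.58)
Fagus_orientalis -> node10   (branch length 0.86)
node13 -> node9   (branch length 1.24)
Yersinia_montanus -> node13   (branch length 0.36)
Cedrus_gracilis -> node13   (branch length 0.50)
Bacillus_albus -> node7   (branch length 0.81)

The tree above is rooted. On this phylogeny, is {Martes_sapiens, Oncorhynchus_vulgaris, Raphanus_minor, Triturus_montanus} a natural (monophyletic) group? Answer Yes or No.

No

The MRCA of the listed taxa subtends (Triturus_montanus,Raphanus_minor,(Martes_sapiens,(Colobus_litoralis,Oncorhynchus_vulgaris))).
That clade also contains Colobus_litoralis, which is not in the proposed group, so the group is not monophyletic.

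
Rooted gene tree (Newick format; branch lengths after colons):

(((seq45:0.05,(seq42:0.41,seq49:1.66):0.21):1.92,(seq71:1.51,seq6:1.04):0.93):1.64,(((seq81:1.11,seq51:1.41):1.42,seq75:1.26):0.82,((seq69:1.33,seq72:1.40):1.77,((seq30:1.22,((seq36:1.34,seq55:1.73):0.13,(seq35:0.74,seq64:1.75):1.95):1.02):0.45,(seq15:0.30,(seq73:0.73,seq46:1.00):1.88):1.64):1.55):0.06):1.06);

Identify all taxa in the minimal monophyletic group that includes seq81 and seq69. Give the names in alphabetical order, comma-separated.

seq15, seq30, seq35, seq36, seq46, seq51, seq55, seq64, seq69, seq72, seq73, seq75, seq81

Tracing seq81: it sits inside (seq81,seq51).
Tracing seq69: it sits inside (seq69,seq72).
The smallest clade enclosing both is (((seq81,seq51),seq75),((seq69,seq72),((seq30,((seq36,seq55),(seq35,seq64))),(seq15,(seq73,seq46))))); the answer is its 13 terminal taxa in alphabetical order.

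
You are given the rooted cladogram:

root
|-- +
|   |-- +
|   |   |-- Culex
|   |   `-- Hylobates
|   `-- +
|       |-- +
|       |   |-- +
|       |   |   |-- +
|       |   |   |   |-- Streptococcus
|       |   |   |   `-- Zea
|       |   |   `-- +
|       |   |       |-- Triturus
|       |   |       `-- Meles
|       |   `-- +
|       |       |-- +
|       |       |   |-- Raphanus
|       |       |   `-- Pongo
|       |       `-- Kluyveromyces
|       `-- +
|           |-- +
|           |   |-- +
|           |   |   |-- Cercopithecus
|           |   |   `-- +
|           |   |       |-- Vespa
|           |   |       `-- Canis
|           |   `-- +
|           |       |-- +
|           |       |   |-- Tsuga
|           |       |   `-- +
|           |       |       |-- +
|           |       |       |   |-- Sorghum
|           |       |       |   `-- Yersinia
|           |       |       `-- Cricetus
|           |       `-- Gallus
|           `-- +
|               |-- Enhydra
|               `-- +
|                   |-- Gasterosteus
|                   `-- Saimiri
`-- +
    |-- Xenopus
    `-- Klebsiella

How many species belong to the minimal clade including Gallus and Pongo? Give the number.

The MRCA of Gallus and Pongo is the node subtending ((((Streptococcus,Zea),(Triturus,Meles)),((Raphanus,Pongo),Kluyveromyces)),(((Cercopithecus,(Vespa,Canis)),((Tsuga,((Sorghum,Yersinia),Cricetus)),Gallus)),(Enhydra,(Gasterosteus,Saimiri)))).
That clade contains 18 terminal taxa: Canis, Cercopithecus, Cricetus, Enhydra, Gallus, Gasterosteus, Kluyveromyces, Meles, Pongo, Raphanus, Saimiri, Sorghum, Streptococcus, Triturus, Tsuga, Vespa, Yersinia, Zea.

18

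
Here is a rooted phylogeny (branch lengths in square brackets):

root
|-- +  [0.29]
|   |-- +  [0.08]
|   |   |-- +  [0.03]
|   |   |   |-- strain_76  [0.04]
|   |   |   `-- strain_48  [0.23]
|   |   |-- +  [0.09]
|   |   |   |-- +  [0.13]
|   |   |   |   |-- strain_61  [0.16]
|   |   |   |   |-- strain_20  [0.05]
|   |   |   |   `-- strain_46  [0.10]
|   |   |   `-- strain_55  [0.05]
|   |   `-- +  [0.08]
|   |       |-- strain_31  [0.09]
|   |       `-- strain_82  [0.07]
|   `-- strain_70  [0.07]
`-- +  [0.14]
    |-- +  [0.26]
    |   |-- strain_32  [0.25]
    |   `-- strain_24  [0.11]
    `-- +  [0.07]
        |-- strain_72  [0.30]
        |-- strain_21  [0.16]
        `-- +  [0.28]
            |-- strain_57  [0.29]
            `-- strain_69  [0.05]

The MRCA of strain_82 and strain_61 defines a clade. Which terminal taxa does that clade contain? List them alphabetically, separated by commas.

Tracing strain_82: it sits inside (strain_31,strain_82).
Tracing strain_61: it sits inside (strain_61,strain_20,strain_46).
The smallest clade enclosing both is ((strain_76,strain_48),((strain_61,strain_20,strain_46),strain_55),(strain_31,strain_82)); the answer is its 8 terminal taxa in alphabetical order.

strain_20, strain_31, strain_46, strain_48, strain_55, strain_61, strain_76, strain_82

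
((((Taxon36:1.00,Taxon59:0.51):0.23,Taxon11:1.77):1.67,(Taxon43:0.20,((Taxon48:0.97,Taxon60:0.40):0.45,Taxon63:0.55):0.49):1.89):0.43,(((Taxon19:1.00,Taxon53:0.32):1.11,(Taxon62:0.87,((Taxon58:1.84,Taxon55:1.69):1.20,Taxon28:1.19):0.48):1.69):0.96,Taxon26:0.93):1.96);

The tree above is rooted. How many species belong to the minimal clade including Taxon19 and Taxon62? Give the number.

6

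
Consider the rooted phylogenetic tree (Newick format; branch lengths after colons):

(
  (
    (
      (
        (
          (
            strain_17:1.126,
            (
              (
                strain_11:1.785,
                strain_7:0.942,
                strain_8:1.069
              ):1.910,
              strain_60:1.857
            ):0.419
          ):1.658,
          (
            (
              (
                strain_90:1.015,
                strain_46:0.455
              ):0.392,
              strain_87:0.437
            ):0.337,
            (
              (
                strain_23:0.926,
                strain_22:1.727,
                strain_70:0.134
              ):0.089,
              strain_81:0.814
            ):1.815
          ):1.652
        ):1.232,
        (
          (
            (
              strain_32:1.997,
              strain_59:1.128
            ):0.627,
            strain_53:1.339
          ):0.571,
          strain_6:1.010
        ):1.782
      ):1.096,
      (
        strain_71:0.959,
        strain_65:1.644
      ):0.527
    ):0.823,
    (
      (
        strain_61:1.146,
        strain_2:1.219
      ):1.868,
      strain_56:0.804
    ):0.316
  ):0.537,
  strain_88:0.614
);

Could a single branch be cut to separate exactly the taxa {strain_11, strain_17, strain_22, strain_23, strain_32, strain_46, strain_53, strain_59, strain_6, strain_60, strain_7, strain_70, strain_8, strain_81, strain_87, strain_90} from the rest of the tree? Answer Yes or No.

Yes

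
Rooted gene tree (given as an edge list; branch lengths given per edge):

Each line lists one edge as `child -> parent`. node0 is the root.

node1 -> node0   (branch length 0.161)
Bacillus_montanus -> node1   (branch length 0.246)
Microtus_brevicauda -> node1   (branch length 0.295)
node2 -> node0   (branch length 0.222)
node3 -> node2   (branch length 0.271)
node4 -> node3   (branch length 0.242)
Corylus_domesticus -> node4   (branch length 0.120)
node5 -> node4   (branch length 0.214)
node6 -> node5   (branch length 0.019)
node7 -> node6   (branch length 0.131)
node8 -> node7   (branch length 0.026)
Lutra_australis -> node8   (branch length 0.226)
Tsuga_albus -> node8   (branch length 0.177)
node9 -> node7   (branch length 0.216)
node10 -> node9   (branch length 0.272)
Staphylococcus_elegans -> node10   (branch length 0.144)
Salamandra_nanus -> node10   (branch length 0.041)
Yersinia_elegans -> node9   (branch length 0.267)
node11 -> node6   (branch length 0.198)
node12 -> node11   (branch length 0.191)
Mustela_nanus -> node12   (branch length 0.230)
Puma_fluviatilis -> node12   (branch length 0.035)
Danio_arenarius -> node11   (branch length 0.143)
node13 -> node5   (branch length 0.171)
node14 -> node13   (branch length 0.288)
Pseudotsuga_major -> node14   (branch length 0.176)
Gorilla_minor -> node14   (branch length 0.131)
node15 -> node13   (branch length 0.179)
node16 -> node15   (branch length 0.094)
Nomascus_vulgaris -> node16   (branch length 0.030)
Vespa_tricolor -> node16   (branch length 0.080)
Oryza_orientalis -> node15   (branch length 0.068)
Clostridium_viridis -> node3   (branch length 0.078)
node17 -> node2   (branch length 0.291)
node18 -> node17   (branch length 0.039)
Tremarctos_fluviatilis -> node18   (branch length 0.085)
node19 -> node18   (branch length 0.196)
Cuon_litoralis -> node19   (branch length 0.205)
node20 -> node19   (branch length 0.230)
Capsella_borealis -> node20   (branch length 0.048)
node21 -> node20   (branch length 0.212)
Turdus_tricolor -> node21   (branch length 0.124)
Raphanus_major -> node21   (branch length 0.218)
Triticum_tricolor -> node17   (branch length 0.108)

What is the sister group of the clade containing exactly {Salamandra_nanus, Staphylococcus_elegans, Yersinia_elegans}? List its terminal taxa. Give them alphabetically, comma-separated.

The clade containing exactly {Salamandra_nanus, Staphylococcus_elegans, Yersinia_elegans} attaches to the tree at the node subtending ((Lutra_australis,Tsuga_albus),((Staphylococcus_elegans,Salamandra_nanus),Yersinia_elegans)).
The other lineage descending from that same node — the sister group — is (Lutra_australis,Tsuga_albus); its 2 tips in alphabetical order are the answer.

Lutra_australis, Tsuga_albus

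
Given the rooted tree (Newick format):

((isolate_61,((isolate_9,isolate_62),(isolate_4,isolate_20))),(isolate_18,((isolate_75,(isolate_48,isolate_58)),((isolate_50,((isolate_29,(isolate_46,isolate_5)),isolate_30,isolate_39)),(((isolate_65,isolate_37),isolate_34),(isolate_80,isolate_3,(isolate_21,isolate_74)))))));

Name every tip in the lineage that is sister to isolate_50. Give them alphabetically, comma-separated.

isolate_29, isolate_30, isolate_39, isolate_46, isolate_5

isolate_50 attaches to the tree at the node subtending (isolate_50,((isolate_29,(isolate_46,isolate_5)),isolate_30,isolate_39)).
The other lineage descending from that same node — the sister group — is ((isolate_29,(isolate_46,isolate_5)),isolate_30,isolate_39); its 5 tips in alphabetical order are the answer.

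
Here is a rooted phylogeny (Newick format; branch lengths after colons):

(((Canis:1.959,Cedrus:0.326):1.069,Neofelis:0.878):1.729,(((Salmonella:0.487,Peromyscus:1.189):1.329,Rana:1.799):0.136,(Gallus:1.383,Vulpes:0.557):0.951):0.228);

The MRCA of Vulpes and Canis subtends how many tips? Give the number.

The MRCA of Vulpes and Canis is the root, so the clade is the entire tree.
That clade contains 8 terminal taxa: Canis, Cedrus, Gallus, Neofelis, Peromyscus, Rana, Salmonella, Vulpes.

8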